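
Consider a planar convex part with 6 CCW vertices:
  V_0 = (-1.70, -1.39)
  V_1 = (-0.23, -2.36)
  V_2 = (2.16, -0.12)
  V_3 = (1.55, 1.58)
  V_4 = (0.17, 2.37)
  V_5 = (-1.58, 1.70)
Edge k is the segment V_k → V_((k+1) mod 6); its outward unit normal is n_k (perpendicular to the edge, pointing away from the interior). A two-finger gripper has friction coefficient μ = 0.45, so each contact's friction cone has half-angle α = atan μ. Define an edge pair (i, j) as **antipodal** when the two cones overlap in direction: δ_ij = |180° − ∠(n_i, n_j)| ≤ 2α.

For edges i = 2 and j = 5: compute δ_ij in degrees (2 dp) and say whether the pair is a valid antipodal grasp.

δ = 21.96°, valid

α = atan 0.45 = 24.23°;  2α = 48.46°
edge 2: e_2 = (-0.61, +1.70);  n_2 = (+0.9412, +0.3377)
edge 5: e_5 = (-0.12, -3.09);  n_5 = (-0.9992, +0.0388)
∠(n_2, n_5) = 158.04°
δ = |180° − 158.04°| = 21.96°
21.96° ≤ 2α = 48.46°  →  valid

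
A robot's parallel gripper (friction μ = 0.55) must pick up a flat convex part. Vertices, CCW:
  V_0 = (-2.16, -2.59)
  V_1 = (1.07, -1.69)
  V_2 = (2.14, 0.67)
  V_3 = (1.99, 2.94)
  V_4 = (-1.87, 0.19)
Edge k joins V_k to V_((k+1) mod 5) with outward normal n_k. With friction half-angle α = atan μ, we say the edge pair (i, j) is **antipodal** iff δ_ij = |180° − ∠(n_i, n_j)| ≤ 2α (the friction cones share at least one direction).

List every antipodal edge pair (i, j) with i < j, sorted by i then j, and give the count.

α = atan 0.55 = 28.81°;  2α = 57.62°
n_0 = (+0.2684, -0.9633)
n_1 = (+0.9108, -0.4129)
n_2 = (+0.9978, +0.0659)
n_3 = (-0.5802, +0.8144)
n_4 = (-0.9946, +0.1038)
  (0,1): δ = 129.96°  ·
  (0,2): δ = 101.79°  ·
  (0,3): δ = 19.90°  ✓
  (0,4): δ = 68.47°  ·
  (1,2): δ = 151.83°  ·
  (1,3): δ = 30.14°  ✓
  (1,4): δ = 18.43°  ✓
  (2,3): δ = 58.31°  ·
  (2,4): δ = 9.74°  ✓
  (3,4): δ = 131.42°  ·
antipodal pairs: 4

count = 4; pairs: (0,3), (1,3), (1,4), (2,4)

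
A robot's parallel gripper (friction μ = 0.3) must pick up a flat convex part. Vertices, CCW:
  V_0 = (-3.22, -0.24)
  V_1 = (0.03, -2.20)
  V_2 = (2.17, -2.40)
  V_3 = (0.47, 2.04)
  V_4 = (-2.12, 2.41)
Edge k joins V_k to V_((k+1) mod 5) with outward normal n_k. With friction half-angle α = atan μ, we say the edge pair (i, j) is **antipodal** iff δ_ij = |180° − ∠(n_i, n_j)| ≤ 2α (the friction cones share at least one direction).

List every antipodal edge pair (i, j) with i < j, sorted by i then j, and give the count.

α = atan 0.3 = 16.70°;  2α = 33.40°
n_0 = (-0.5164, -0.8563)
n_1 = (-0.0931, -0.9957)
n_2 = (+0.9339, +0.3576)
n_3 = (+0.1414, +0.9899)
n_4 = (-0.9236, +0.3834)
  (0,1): δ = 154.25°  ·
  (0,2): δ = 37.96°  ·
  (0,3): δ = 22.96°  ✓
  (0,4): δ = 98.55°  ·
  (1,2): δ = 63.71°  ·
  (1,3): δ = 2.79°  ✓
  (1,4): δ = 72.80°  ·
  (2,3): δ = 119.08°  ·
  (2,4): δ = 43.49°  ·
  (3,4): δ = 104.41°  ·
antipodal pairs: 2

count = 2; pairs: (0,3), (1,3)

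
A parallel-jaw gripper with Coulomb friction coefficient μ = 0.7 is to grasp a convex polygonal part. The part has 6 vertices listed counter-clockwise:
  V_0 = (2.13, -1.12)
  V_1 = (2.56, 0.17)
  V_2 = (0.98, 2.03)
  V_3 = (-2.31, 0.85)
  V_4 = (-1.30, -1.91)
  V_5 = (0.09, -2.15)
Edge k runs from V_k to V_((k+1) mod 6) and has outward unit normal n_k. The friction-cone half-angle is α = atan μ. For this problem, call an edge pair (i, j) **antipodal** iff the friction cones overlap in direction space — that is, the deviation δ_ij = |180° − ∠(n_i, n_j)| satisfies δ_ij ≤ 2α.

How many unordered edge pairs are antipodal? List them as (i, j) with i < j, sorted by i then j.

count = 6; pairs: (0,2), (0,3), (1,3), (1,4), (2,4), (2,5)

α = atan 0.7 = 34.99°;  2α = 69.98°
n_0 = (+0.9487, -0.3162)
n_1 = (+0.7621, +0.6474)
n_2 = (-0.3376, +0.9413)
n_3 = (-0.9391, -0.3437)
n_4 = (-0.1701, -0.9854)
n_5 = (+0.4507, -0.8927)
  (0,1): δ = 121.22°  ·
  (0,2): δ = 51.83°  ✓
  (0,3): δ = 38.53°  ✓
  (0,4): δ = 98.64°  ·
  (0,5): δ = 135.22°  ·
  (1,2): δ = 110.62°  ·
  (1,3): δ = 20.25°  ✓
  (1,4): δ = 39.86°  ✓
  (1,5): δ = 76.44°  ·
  (2,3): δ = 89.63°  ·
  (2,4): δ = 29.53°  ✓
  (2,5): δ = 7.06°  ✓
  (3,4): δ = 119.90°  ·
  (3,5): δ = 83.31°  ·
  (4,5): δ = 143.41°  ·
antipodal pairs: 6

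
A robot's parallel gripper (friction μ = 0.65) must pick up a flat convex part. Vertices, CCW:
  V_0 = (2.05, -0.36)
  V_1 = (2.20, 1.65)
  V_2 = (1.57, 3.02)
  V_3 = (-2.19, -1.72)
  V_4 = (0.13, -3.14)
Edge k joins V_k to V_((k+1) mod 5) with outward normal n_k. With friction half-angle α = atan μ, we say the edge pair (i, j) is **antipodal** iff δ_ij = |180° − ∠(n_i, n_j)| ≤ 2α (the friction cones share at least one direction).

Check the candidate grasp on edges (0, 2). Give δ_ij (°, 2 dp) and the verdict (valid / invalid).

α = atan 0.65 = 33.02°;  2α = 66.05°
edge 0: e_0 = (+0.15, +2.01);  n_0 = (+0.9972, -0.0744)
edge 2: e_2 = (-3.76, -4.74);  n_2 = (-0.7834, +0.6215)
∠(n_0, n_2) = 145.84°
δ = |180° − 145.84°| = 34.16°
34.16° ≤ 2α = 66.05°  →  valid

δ = 34.16°, valid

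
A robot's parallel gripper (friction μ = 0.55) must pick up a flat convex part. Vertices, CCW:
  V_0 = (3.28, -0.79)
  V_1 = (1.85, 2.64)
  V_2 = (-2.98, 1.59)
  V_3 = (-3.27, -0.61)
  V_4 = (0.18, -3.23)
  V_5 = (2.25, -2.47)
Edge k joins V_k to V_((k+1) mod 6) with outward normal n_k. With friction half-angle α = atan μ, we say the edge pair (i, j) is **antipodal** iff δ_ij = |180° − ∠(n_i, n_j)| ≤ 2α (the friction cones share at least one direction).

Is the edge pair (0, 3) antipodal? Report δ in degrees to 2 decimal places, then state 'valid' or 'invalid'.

α = atan 0.55 = 28.81°;  2α = 57.62°
edge 0: e_0 = (-1.43, +3.43);  n_0 = (+0.9230, +0.3848)
edge 3: e_3 = (+3.45, -2.62);  n_3 = (-0.6048, -0.7964)
∠(n_0, n_3) = 149.85°
δ = |180° − 149.85°| = 30.15°
30.15° ≤ 2α = 57.62°  →  valid

δ = 30.15°, valid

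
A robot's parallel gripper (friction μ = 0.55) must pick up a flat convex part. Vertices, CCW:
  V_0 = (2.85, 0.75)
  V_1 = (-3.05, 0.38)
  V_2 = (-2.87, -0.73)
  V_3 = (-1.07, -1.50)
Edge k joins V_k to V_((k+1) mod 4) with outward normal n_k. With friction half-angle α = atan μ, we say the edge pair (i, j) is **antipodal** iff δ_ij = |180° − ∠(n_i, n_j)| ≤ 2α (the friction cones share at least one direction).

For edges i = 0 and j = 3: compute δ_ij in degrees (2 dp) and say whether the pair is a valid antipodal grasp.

δ = 26.27°, valid

α = atan 0.55 = 28.81°;  2α = 57.62°
edge 0: e_0 = (-5.90, -0.37);  n_0 = (-0.0626, +0.9980)
edge 3: e_3 = (+3.92, +2.25);  n_3 = (+0.4978, -0.8673)
∠(n_0, n_3) = 153.73°
δ = |180° − 153.73°| = 26.27°
26.27° ≤ 2α = 57.62°  →  valid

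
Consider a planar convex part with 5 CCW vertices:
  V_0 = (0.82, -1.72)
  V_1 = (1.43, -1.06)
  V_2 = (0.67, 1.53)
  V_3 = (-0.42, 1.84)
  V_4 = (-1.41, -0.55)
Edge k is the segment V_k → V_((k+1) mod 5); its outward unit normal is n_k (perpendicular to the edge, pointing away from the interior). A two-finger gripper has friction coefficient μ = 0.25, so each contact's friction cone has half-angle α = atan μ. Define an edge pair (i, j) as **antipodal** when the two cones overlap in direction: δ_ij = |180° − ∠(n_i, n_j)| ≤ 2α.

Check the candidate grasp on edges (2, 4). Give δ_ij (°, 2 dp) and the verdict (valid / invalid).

δ = 11.81°, valid

α = atan 0.25 = 14.04°;  2α = 28.07°
edge 2: e_2 = (-1.09, +0.31);  n_2 = (+0.2736, +0.9619)
edge 4: e_4 = (+2.23, -1.17);  n_4 = (-0.4646, -0.8855)
∠(n_2, n_4) = 168.19°
δ = |180° − 168.19°| = 11.81°
11.81° ≤ 2α = 28.07°  →  valid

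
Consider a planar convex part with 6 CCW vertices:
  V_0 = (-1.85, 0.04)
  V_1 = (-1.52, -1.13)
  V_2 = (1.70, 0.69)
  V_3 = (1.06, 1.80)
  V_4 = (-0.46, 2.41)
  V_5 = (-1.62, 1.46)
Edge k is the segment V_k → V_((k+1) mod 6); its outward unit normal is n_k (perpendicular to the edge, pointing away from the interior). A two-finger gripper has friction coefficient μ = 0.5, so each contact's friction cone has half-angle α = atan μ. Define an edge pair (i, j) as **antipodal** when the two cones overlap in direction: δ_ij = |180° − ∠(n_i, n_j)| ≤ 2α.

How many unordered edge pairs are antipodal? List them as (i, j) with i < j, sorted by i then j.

α = atan 0.5 = 26.57°;  2α = 53.13°
n_0 = (-0.9624, -0.2715)
n_1 = (+0.4921, -0.8706)
n_2 = (+0.8663, +0.4995)
n_3 = (+0.3724, +0.9281)
n_4 = (-0.6336, +0.7737)
n_5 = (-0.9871, +0.1599)
  (0,1): δ = 76.28°  ·
  (0,2): δ = 14.22°  ✓
  (0,3): δ = 52.38°  ✓
  (0,4): δ = 113.57°  ·
  (0,5): δ = 155.05°  ·
  (1,2): δ = 89.51°  ·
  (1,3): δ = 51.34°  ✓
  (1,4): δ = 9.84°  ✓
  (1,5): δ = 51.32°  ✓
  (2,3): δ = 141.83°  ·
  (2,4): δ = 80.65°  ·
  (2,5): δ = 39.17°  ✓
  (3,4): δ = 118.82°  ·
  (3,5): δ = 77.33°  ·
  (4,5): δ = 138.52°  ·
antipodal pairs: 6

count = 6; pairs: (0,2), (0,3), (1,3), (1,4), (1,5), (2,5)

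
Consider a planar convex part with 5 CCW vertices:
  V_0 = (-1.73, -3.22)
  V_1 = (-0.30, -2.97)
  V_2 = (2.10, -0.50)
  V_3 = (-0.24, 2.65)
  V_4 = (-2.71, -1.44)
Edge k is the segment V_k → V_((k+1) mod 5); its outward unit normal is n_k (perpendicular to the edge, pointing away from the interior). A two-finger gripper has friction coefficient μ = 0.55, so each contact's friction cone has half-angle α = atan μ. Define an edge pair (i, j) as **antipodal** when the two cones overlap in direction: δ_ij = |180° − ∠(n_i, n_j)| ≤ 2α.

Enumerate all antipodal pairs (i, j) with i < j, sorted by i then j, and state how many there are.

count = 3; pairs: (0,3), (1,3), (2,4)

α = atan 0.55 = 28.81°;  2α = 57.62°
n_0 = (+0.1722, -0.9851)
n_1 = (+0.7172, -0.6969)
n_2 = (+0.8027, +0.5963)
n_3 = (-0.8560, +0.5170)
n_4 = (-0.8760, -0.4823)
  (0,1): δ = 144.09°  ·
  (0,2): δ = 63.31°  ·
  (0,3): δ = 48.96°  ✓
  (0,4): δ = 108.92°  ·
  (1,2): δ = 99.22°  ·
  (1,3): δ = 13.05°  ✓
  (1,4): δ = 73.01°  ·
  (2,3): δ = 67.74°  ·
  (2,4): δ = 7.77°  ✓
  (3,4): δ = 120.04°  ·
antipodal pairs: 3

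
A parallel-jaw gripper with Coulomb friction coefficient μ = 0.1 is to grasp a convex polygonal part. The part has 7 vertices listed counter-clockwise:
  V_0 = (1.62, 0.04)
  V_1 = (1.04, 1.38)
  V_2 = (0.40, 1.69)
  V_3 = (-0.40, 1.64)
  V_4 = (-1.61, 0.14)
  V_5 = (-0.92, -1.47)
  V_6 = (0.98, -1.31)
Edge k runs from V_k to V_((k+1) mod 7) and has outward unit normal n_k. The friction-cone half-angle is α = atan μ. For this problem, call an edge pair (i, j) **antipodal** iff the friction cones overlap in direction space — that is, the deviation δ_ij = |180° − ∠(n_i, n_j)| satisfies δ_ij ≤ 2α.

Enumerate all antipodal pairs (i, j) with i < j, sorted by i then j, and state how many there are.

α = atan 0.1 = 5.71°;  2α = 11.42°
n_0 = (+0.9177, +0.3972)
n_1 = (+0.4359, +0.9000)
n_2 = (-0.0624, +0.9981)
n_3 = (-0.7783, +0.6279)
n_4 = (-0.9191, -0.3939)
n_5 = (+0.0839, -0.9965)
n_6 = (+0.9036, -0.4284)
  (0,1): δ = 139.25°  ·
  (0,2): δ = 109.83°  ·
  (0,3): δ = 62.30°  ·
  (0,4): δ = 0.21°  ✓
  (0,5): δ = 71.41°  ·
  (0,6): δ = 131.23°  ·
  (1,2): δ = 150.58°  ·
  (1,3): δ = 103.05°  ·
  (1,4): δ = 40.96°  ·
  (1,5): δ = 30.66°  ·
  (1,6): δ = 90.48°  ·
  (2,3): δ = 132.47°  ·
  (2,4): δ = 70.38°  ·
  (2,5): δ = 1.24°  ✓
  (2,6): δ = 61.06°  ·
  (3,4): δ = 117.91°  ·
  (3,5): δ = 46.29°  ·
  (3,6): δ = 13.53°  ·
  (4,5): δ = 108.39°  ·
  (4,6): δ = 48.56°  ·
  (5,6): δ = 120.18°  ·
antipodal pairs: 2

count = 2; pairs: (0,4), (2,5)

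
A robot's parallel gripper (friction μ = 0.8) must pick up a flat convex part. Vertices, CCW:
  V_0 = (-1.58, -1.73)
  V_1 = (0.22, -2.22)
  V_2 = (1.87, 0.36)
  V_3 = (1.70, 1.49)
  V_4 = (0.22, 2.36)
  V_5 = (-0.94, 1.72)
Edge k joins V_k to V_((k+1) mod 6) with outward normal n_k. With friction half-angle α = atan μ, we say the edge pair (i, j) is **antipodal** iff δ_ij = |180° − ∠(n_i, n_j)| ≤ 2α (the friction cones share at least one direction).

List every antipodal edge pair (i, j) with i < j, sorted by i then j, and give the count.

count = 8; pairs: (0,2), (0,3), (0,4), (1,4), (1,5), (2,4), (2,5), (3,5)

α = atan 0.8 = 38.66°;  2α = 77.32°
n_0 = (-0.2627, -0.9649)
n_1 = (+0.8424, -0.5388)
n_2 = (+0.9889, +0.1488)
n_3 = (+0.5068, +0.8621)
n_4 = (-0.4831, +0.8756)
n_5 = (-0.9832, +0.1824)
  (0,1): δ = 107.37°  ·
  (0,2): δ = 66.22°  ✓
  (0,3): δ = 15.22°  ✓
  (0,4): δ = 44.11°  ✓
  (0,5): δ = 94.72°  ·
  (1,2): δ = 138.84°  ·
  (1,3): δ = 87.85°  ·
  (1,4): δ = 28.51°  ✓
  (1,5): δ = 22.09°  ✓
  (2,3): δ = 129.00°  ·
  (2,4): δ = 69.67°  ✓
  (2,5): δ = 19.06°  ✓
  (3,4): δ = 120.66°  ·
  (3,5): δ = 70.06°  ✓
  (4,5): δ = 129.40°  ·
antipodal pairs: 8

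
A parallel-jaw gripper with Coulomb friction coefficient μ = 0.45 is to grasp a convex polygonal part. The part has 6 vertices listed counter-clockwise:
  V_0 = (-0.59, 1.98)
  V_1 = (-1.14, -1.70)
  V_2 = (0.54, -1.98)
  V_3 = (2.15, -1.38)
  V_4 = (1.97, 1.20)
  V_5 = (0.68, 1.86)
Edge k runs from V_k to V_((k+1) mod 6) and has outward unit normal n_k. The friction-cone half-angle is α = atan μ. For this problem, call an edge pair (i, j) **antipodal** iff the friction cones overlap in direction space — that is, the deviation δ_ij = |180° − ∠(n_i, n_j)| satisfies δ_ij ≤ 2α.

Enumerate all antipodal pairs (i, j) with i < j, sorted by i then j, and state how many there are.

α = atan 0.45 = 24.23°;  2α = 48.46°
n_0 = (-0.9890, +0.1478)
n_1 = (-0.1644, -0.9864)
n_2 = (+0.3492, -0.9370)
n_3 = (+0.9976, +0.0696)
n_4 = (+0.4555, +0.8902)
n_5 = (+0.0941, +0.9956)
  (0,1): δ = 90.96°  ·
  (0,2): δ = 61.06°  ·
  (0,3): δ = 12.49°  ✓
  (0,4): δ = 71.40°  ·
  (0,5): δ = 93.10°  ·
  (1,2): δ = 150.10°  ·
  (1,3): δ = 76.55°  ·
  (1,4): δ = 17.63°  ✓
  (1,5): δ = 4.06°  ✓
  (2,3): δ = 106.45°  ·
  (2,4): δ = 47.53°  ✓
  (2,5): δ = 25.84°  ✓
  (3,4): δ = 121.09°  ·
  (3,5): δ = 99.39°  ·
  (4,5): δ = 158.30°  ·
antipodal pairs: 5

count = 5; pairs: (0,3), (1,4), (1,5), (2,4), (2,5)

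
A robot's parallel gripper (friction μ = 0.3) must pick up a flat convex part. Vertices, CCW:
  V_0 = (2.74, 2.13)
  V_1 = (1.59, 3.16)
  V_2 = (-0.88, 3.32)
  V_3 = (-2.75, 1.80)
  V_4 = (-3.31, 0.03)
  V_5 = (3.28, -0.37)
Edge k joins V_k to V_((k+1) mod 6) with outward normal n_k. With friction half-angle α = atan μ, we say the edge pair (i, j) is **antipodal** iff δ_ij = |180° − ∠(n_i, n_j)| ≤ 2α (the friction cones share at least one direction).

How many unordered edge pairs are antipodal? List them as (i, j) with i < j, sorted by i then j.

α = atan 0.3 = 16.70°;  2α = 33.40°
n_0 = (+0.6672, +0.7449)
n_1 = (+0.0646, +0.9979)
n_2 = (-0.6307, +0.7760)
n_3 = (-0.9534, +0.3016)
n_4 = (-0.0606, -0.9982)
n_5 = (+0.9775, +0.2111)
  (0,1): δ = 141.86°  ·
  (0,2): δ = 99.05°  ·
  (0,3): δ = 65.71°  ·
  (0,4): δ = 38.38°  ·
  (0,5): δ = 144.04°  ·
  (1,2): δ = 137.19°  ·
  (1,3): δ = 103.85°  ·
  (1,4): δ = 0.23°  ✓
  (1,5): δ = 105.89°  ·
  (2,3): δ = 146.66°  ·
  (2,4): δ = 42.58°  ·
  (2,5): δ = 63.08°  ·
  (3,4): δ = 75.92°  ·
  (3,5): δ = 29.75°  ✓
  (4,5): δ = 74.34°  ·
antipodal pairs: 2

count = 2; pairs: (1,4), (3,5)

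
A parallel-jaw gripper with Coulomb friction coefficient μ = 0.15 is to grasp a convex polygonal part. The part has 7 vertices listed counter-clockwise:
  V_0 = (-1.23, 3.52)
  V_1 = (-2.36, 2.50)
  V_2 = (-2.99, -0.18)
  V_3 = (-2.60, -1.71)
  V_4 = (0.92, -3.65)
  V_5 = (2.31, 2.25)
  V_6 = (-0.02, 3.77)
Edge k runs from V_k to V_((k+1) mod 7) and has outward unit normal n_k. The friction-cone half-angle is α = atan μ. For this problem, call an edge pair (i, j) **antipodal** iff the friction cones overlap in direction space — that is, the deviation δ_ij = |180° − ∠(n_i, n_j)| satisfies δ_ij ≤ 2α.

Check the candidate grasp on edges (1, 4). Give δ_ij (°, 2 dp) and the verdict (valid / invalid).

δ = 0.03°, valid

α = atan 0.15 = 8.53°;  2α = 17.06°
edge 1: e_1 = (-0.63, -2.68);  n_1 = (-0.9735, +0.2288)
edge 4: e_4 = (+1.39, +5.90);  n_4 = (+0.9734, -0.2293)
∠(n_1, n_4) = 179.97°
δ = |180° − 179.97°| = 0.03°
0.03° ≤ 2α = 17.06°  →  valid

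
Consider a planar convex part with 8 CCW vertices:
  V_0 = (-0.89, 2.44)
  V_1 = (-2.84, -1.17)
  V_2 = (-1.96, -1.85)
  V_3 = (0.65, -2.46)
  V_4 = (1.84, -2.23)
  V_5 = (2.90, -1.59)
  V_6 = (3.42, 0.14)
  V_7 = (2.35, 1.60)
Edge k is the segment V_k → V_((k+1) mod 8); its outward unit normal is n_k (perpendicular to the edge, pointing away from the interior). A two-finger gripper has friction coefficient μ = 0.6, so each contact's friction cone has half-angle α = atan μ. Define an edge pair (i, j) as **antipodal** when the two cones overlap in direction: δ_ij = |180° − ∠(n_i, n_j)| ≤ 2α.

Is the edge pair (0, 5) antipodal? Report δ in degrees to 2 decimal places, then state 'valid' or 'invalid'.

α = atan 0.6 = 30.96°;  2α = 61.93°
edge 0: e_0 = (-1.95, -3.61);  n_0 = (-0.8798, +0.4753)
edge 5: e_5 = (+0.52, +1.73);  n_5 = (+0.9577, -0.2879)
∠(n_0, n_5) = 168.35°
δ = |180° − 168.35°| = 11.65°
11.65° ≤ 2α = 61.93°  →  valid

δ = 11.65°, valid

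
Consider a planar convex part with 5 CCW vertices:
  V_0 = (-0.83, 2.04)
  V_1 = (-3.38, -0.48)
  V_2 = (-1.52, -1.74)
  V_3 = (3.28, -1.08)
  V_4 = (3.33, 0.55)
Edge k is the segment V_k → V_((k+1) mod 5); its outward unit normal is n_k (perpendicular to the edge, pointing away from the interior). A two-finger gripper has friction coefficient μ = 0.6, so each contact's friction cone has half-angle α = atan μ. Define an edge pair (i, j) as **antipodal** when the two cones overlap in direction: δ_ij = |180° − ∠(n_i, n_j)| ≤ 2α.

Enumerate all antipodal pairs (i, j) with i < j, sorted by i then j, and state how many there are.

count = 5; pairs: (0,2), (0,3), (1,3), (1,4), (2,4)

α = atan 0.6 = 30.96°;  2α = 61.93°
n_0 = (-0.7029, +0.7113)
n_1 = (-0.5608, -0.8279)
n_2 = (+0.1362, -0.9907)
n_3 = (+0.9995, -0.0307)
n_4 = (+0.3372, +0.9414)
  (0,1): δ = 78.78°  ·
  (0,2): δ = 36.83°  ✓
  (0,3): δ = 43.58°  ✓
  (0,4): δ = 115.63°  ·
  (1,2): δ = 138.06°  ·
  (1,3): δ = 57.64°  ✓
  (1,4): δ = 14.41°  ✓
  (2,3): δ = 99.59°  ·
  (2,4): δ = 27.54°  ✓
  (3,4): δ = 107.95°  ·
antipodal pairs: 5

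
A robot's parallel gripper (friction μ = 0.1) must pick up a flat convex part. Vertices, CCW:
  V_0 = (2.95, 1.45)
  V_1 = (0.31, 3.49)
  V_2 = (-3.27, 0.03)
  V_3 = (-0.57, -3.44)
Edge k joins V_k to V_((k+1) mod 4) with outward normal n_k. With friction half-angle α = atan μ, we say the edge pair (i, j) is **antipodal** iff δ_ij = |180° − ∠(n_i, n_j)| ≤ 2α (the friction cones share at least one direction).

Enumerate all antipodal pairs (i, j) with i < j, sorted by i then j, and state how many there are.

α = atan 0.1 = 5.71°;  2α = 11.42°
n_0 = (+0.6114, +0.7913)
n_1 = (-0.6950, +0.7191)
n_2 = (-0.7892, -0.6141)
n_3 = (+0.8116, -0.5842)
  (0,1): δ = 98.28°  ·
  (0,2): δ = 14.42°  ·
  (0,3): δ = 91.95°  ·
  (1,2): δ = 96.14°  ·
  (1,3): δ = 10.23°  ✓
  (2,3): δ = 73.63°  ·
antipodal pairs: 1

count = 1; pairs: (1,3)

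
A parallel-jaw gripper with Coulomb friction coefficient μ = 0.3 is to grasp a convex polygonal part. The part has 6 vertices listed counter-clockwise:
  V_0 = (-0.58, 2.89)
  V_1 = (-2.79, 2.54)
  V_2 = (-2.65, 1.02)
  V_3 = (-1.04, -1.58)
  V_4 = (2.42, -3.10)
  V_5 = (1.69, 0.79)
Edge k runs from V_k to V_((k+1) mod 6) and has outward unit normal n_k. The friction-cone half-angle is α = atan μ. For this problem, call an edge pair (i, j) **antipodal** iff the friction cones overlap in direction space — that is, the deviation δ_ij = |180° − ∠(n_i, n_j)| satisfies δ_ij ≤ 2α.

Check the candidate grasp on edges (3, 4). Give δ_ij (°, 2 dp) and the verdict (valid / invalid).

α = atan 0.3 = 16.70°;  2α = 33.40°
edge 3: e_3 = (+3.46, -1.52);  n_3 = (-0.4022, -0.9155)
edge 4: e_4 = (-0.73, +3.89);  n_4 = (+0.9828, +0.1844)
∠(n_3, n_4) = 124.34°
δ = |180° − 124.34°| = 55.66°
55.66° > 2α = 33.40°  →  invalid

δ = 55.66°, invalid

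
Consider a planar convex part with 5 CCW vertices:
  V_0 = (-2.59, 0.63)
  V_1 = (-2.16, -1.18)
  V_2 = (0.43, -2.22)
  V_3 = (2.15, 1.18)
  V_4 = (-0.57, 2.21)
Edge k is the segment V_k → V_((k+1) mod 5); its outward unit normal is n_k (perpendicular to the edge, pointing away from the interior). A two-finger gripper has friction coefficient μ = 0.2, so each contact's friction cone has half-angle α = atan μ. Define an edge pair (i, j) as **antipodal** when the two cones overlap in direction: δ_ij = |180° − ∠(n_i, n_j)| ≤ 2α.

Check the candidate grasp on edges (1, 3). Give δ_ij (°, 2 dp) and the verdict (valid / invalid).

α = atan 0.2 = 11.31°;  2α = 22.62°
edge 1: e_1 = (+2.59, -1.04);  n_1 = (-0.3726, -0.9280)
edge 3: e_3 = (-2.72, +1.03);  n_3 = (+0.3541, +0.9352)
∠(n_1, n_3) = 178.86°
δ = |180° − 178.86°| = 1.14°
1.14° ≤ 2α = 22.62°  →  valid

δ = 1.14°, valid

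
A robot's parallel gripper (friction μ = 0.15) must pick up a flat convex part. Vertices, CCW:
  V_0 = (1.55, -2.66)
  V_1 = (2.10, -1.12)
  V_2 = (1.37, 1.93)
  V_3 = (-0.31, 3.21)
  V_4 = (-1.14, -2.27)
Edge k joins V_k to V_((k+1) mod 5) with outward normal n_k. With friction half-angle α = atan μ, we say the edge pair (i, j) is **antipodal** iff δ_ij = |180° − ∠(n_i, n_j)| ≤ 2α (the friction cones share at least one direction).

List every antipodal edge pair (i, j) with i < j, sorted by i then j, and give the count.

α = atan 0.15 = 8.53°;  2α = 17.06°
n_0 = (+0.9417, -0.3363)
n_1 = (+0.9725, +0.2328)
n_2 = (+0.6060, +0.7954)
n_3 = (-0.9887, +0.1498)
n_4 = (-0.1435, -0.9897)
  (0,1): δ = 146.89°  ·
  (0,2): δ = 107.65°  ·
  (0,3): δ = 11.04°  ✓
  (0,4): δ = 101.40°  ·
  (1,2): δ = 140.76°  ·
  (1,3): δ = 22.07°  ·
  (1,4): δ = 68.29°  ·
  (2,3): δ = 61.31°  ·
  (2,4): δ = 29.05°  ·
  (3,4): δ = 89.64°  ·
antipodal pairs: 1

count = 1; pairs: (0,3)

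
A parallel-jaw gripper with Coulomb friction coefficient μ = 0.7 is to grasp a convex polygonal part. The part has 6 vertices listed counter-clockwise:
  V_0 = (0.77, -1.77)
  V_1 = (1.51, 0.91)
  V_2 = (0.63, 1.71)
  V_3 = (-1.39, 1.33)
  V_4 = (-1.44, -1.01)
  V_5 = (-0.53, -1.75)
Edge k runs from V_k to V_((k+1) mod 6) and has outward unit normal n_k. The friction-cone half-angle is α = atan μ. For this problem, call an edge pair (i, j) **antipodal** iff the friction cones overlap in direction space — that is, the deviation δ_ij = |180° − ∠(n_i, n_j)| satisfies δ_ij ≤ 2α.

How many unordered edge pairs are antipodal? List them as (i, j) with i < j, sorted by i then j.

α = atan 0.7 = 34.99°;  2α = 69.98°
n_0 = (+0.9639, -0.2662)
n_1 = (+0.6727, +0.7399)
n_2 = (-0.1849, +0.9828)
n_3 = (-0.9998, +0.0214)
n_4 = (-0.6309, -0.7759)
n_5 = (-0.0154, -0.9999)
  (0,1): δ = 116.84°  ·
  (0,2): δ = 63.91°  ✓
  (0,3): δ = 14.21°  ✓
  (0,4): δ = 66.32°  ✓
  (0,5): δ = 104.55°  ·
  (1,2): δ = 127.07°  ·
  (1,3): δ = 48.95°  ✓
  (1,4): δ = 3.16°  ✓
  (1,5): δ = 41.39°  ✓
  (2,3): δ = 101.88°  ·
  (2,4): δ = 49.77°  ✓
  (2,5): δ = 11.54°  ✓
  (3,4): δ = 127.89°  ·
  (3,5): δ = 89.66°  ·
  (4,5): δ = 141.76°  ·
antipodal pairs: 8

count = 8; pairs: (0,2), (0,3), (0,4), (1,3), (1,4), (1,5), (2,4), (2,5)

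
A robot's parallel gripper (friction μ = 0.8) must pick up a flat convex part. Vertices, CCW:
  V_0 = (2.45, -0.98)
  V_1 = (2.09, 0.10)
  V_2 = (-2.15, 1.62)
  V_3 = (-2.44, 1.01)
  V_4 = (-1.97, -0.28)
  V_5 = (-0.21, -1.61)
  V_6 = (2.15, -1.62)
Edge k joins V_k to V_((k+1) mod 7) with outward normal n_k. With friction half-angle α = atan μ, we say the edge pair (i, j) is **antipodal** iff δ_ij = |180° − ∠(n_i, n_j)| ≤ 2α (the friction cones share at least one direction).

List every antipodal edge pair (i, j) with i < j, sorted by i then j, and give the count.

count = 10; pairs: (0,2), (0,3), (0,4), (0,5), (1,3), (1,4), (1,5), (2,5), (2,6), (3,6)

α = atan 0.8 = 38.66°;  2α = 77.32°
n_0 = (+0.9487, +0.3162)
n_1 = (+0.3375, +0.9413)
n_2 = (-0.9031, +0.4294)
n_3 = (-0.9396, -0.3423)
n_4 = (-0.6029, -0.7978)
n_5 = (-0.0042, -1.0000)
n_6 = (+0.9055, -0.4244)
  (0,1): δ = 128.16°  ·
  (0,2): δ = 43.86°  ✓
  (0,3): δ = 1.58°  ✓
  (0,4): δ = 34.49°  ✓
  (0,5): δ = 71.32°  ✓
  (0,6): δ = 136.45°  ·
  (1,2): δ = 95.70°  ·
  (1,3): δ = 50.26°  ✓
  (1,4): δ = 17.36°  ✓
  (1,5): δ = 19.48°  ✓
  (1,6): δ = 84.61°  ·
  (2,3): δ = 134.55°  ·
  (2,4): δ = 101.65°  ·
  (2,5): δ = 64.82°  ✓
  (2,6): δ = 0.31°  ✓
  (3,4): δ = 147.10°  ·
  (3,5): δ = 110.26°  ·
  (3,6): δ = 45.13°  ✓
  (4,5): δ = 143.17°  ·
  (4,6): δ = 78.04°  ·
  (5,6): δ = 114.87°  ·
antipodal pairs: 10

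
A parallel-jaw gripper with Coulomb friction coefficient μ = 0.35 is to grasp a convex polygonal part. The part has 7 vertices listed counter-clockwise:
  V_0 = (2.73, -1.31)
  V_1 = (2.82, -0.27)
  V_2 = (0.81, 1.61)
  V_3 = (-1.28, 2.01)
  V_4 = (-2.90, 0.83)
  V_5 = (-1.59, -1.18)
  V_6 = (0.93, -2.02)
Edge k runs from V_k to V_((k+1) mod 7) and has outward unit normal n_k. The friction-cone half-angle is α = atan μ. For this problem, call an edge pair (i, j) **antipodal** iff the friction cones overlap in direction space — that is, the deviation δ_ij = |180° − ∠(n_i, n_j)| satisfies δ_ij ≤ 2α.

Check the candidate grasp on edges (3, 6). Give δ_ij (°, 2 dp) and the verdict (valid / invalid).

δ = 14.54°, valid

α = atan 0.35 = 19.29°;  2α = 38.58°
edge 3: e_3 = (-1.62, -1.18);  n_3 = (-0.5888, +0.8083)
edge 6: e_6 = (+1.80, +0.71);  n_6 = (+0.3669, -0.9302)
∠(n_3, n_6) = 165.46°
δ = |180° − 165.46°| = 14.54°
14.54° ≤ 2α = 38.58°  →  valid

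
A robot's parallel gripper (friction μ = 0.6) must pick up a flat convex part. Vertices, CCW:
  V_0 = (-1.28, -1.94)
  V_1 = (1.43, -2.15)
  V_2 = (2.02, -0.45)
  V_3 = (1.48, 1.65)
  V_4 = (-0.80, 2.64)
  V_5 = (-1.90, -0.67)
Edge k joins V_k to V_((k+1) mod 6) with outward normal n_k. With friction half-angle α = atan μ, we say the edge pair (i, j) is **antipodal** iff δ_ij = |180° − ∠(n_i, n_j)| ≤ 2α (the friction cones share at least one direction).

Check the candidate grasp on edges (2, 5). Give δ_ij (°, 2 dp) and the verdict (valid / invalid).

α = atan 0.6 = 30.96°;  2α = 61.93°
edge 2: e_2 = (-0.54, +2.10);  n_2 = (+0.9685, +0.2490)
edge 5: e_5 = (+0.62, -1.27);  n_5 = (-0.8986, -0.4387)
∠(n_2, n_5) = 168.40°
δ = |180° − 168.40°| = 11.60°
11.60° ≤ 2α = 61.93°  →  valid

δ = 11.60°, valid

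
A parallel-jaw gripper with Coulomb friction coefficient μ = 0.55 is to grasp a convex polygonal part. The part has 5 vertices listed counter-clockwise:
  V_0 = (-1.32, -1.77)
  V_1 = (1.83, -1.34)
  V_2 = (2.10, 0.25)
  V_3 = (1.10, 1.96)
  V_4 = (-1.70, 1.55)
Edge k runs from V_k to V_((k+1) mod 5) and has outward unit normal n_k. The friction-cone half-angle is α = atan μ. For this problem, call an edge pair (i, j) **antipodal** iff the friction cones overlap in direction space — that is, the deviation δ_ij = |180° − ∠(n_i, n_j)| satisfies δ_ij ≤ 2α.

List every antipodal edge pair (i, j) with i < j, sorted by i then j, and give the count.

α = atan 0.55 = 28.81°;  2α = 57.62°
n_0 = (+0.1353, -0.9908)
n_1 = (+0.9859, -0.1674)
n_2 = (+0.8632, +0.5048)
n_3 = (-0.1449, +0.9894)
n_4 = (-0.9935, -0.1137)
  (0,1): δ = 107.41°  ·
  (0,2): δ = 67.45°  ·
  (0,3): δ = 0.56°  ✓
  (0,4): δ = 88.76°  ·
  (1,2): δ = 140.04°  ·
  (1,3): δ = 72.03°  ·
  (1,4): δ = 16.17°  ✓
  (2,3): δ = 111.99°  ·
  (2,4): δ = 23.79°  ✓
  (3,4): δ = 91.80°  ·
antipodal pairs: 3

count = 3; pairs: (0,3), (1,4), (2,4)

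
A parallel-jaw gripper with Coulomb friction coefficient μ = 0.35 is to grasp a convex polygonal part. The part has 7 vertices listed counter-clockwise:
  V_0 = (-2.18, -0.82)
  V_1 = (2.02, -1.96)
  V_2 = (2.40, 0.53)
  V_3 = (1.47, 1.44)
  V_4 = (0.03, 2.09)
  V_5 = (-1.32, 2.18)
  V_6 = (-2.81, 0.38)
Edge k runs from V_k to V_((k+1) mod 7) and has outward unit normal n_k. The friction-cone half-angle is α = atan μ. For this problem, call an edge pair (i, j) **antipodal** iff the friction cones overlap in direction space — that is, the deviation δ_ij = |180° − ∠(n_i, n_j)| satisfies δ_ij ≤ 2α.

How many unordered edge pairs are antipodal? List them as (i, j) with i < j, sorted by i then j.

α = atan 0.35 = 19.29°;  2α = 38.58°
n_0 = (-0.2620, -0.9651)
n_1 = (+0.9886, -0.1509)
n_2 = (+0.6994, +0.7148)
n_3 = (+0.4114, +0.9114)
n_4 = (+0.0665, +0.9978)
n_5 = (-0.7703, +0.6377)
n_6 = (-0.8854, -0.4648)
  (0,1): δ = 83.49°  ·
  (0,2): δ = 29.19°  ✓
  (0,3): δ = 9.11°  ✓
  (0,4): δ = 11.37°  ✓
  (0,5): δ = 65.57°  ·
  (0,6): δ = 132.89°  ·
  (1,2): δ = 125.70°  ·
  (1,3): δ = 105.62°  ·
  (1,4): δ = 85.14°  ·
  (1,5): δ = 30.94°  ✓
  (1,6): δ = 36.38°  ✓
  (2,3): δ = 159.92°  ·
  (2,4): δ = 139.44°  ·
  (2,5): δ = 85.24°  ·
  (2,6): δ = 17.92°  ✓
  (3,4): δ = 159.52°  ·
  (3,5): δ = 105.32°  ·
  (3,6): δ = 38.01°  ✓
  (4,5): δ = 125.80°  ·
  (4,6): δ = 58.49°  ·
  (5,6): δ = 112.68°  ·
antipodal pairs: 7

count = 7; pairs: (0,2), (0,3), (0,4), (1,5), (1,6), (2,6), (3,6)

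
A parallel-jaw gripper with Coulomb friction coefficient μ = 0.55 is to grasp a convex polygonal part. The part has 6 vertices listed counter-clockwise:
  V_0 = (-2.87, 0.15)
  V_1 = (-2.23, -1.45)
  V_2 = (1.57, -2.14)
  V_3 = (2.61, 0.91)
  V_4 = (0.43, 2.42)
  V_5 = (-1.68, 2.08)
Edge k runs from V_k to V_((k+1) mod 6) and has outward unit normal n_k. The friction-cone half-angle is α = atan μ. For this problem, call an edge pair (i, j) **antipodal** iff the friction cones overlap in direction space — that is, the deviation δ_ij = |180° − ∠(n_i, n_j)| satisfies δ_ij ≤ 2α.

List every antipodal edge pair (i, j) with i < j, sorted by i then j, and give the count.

count = 5; pairs: (0,2), (0,3), (1,3), (1,4), (2,5)

α = atan 0.55 = 28.81°;  2α = 57.62°
n_0 = (-0.9285, -0.3714)
n_1 = (-0.1787, -0.9839)
n_2 = (+0.9465, -0.3227)
n_3 = (+0.5694, +0.8221)
n_4 = (-0.1591, +0.9873)
n_5 = (-0.8512, +0.5248)
  (0,1): δ = 122.09°  ·
  (0,2): δ = 40.63°  ✓
  (0,3): δ = 33.49°  ✓
  (0,4): δ = 77.35°  ·
  (0,5): δ = 126.54°  ·
  (1,2): δ = 98.54°  ·
  (1,3): δ = 24.42°  ✓
  (1,4): δ = 19.45°  ✓
  (1,5): δ = 68.63°  ·
  (2,3): δ = 105.88°  ·
  (2,4): δ = 62.02°  ·
  (2,5): δ = 12.83°  ✓
  (3,4): δ = 136.14°  ·
  (3,5): δ = 86.95°  ·
  (4,5): δ = 130.81°  ·
antipodal pairs: 5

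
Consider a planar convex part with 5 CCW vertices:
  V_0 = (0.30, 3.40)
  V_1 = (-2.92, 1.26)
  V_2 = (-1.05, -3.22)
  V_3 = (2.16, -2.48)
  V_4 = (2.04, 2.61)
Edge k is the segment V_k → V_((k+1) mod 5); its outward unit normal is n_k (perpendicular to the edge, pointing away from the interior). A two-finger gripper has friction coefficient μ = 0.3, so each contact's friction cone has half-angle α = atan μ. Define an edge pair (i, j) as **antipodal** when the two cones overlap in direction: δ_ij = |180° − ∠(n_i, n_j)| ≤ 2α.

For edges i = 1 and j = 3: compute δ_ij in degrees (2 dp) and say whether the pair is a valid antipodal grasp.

δ = 21.31°, valid

α = atan 0.3 = 16.70°;  2α = 33.40°
edge 1: e_1 = (+1.87, -4.48);  n_1 = (-0.9228, -0.3852)
edge 3: e_3 = (-0.12, +5.09);  n_3 = (+0.9997, +0.0236)
∠(n_1, n_3) = 158.69°
δ = |180° − 158.69°| = 21.31°
21.31° ≤ 2α = 33.40°  →  valid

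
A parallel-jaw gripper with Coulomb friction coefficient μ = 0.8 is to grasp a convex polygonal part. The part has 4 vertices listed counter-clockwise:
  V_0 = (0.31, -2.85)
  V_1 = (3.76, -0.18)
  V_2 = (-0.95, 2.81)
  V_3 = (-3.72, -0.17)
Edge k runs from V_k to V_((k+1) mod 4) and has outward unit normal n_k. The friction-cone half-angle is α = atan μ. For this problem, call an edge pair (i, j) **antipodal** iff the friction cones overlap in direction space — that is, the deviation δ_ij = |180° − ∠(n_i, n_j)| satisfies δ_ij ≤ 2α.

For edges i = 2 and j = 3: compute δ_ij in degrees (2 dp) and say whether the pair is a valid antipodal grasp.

α = atan 0.8 = 38.66°;  2α = 77.32°
edge 2: e_2 = (-2.77, -2.98);  n_2 = (-0.7324, +0.6808)
edge 3: e_3 = (+4.03, -2.68);  n_3 = (-0.5537, -0.8327)
∠(n_2, n_3) = 99.28°
δ = |180° − 99.28°| = 80.72°
80.72° > 2α = 77.32°  →  invalid

δ = 80.72°, invalid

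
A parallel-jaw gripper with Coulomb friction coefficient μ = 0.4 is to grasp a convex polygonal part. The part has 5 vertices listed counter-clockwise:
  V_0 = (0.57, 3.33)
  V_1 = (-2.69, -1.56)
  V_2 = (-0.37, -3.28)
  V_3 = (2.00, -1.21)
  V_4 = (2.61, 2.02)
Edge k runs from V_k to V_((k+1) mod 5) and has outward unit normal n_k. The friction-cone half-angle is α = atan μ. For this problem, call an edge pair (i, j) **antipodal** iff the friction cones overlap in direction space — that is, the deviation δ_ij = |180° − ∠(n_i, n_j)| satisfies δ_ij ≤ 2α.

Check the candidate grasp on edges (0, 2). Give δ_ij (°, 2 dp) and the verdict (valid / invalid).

δ = 15.18°, valid

α = atan 0.4 = 21.80°;  2α = 43.60°
edge 0: e_0 = (-3.26, -4.89);  n_0 = (-0.8321, +0.5547)
edge 2: e_2 = (+2.37, +2.07);  n_2 = (+0.6578, -0.7532)
∠(n_0, n_2) = 164.82°
δ = |180° − 164.82°| = 15.18°
15.18° ≤ 2α = 43.60°  →  valid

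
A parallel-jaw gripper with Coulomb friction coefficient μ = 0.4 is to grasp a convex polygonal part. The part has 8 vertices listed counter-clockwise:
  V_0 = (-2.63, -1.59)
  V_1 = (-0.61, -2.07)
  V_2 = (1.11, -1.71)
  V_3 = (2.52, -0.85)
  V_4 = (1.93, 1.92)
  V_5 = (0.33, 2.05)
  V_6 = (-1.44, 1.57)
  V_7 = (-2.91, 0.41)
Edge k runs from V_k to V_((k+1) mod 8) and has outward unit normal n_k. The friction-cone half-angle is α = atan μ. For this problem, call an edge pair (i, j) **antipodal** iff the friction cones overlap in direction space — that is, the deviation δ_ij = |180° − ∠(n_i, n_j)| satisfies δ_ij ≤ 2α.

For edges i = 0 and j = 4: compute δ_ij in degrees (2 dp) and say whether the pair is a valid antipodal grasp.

δ = 8.72°, valid

α = atan 0.4 = 21.80°;  2α = 43.60°
edge 0: e_0 = (+2.02, -0.48);  n_0 = (-0.2312, -0.9729)
edge 4: e_4 = (-1.60, +0.13);  n_4 = (+0.0810, +0.9967)
∠(n_0, n_4) = 171.28°
δ = |180° − 171.28°| = 8.72°
8.72° ≤ 2α = 43.60°  →  valid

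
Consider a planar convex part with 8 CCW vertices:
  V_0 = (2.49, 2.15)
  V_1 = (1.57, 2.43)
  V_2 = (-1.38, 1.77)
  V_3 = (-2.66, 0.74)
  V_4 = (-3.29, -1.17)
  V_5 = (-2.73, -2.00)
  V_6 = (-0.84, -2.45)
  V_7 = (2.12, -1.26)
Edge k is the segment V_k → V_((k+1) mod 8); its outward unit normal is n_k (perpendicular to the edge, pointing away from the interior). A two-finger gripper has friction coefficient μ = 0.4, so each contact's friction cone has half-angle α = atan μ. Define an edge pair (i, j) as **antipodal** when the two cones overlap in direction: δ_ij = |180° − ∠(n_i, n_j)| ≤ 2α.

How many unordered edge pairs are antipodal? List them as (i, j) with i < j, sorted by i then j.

count = 8; pairs: (0,4), (0,5), (0,6), (1,5), (1,6), (2,6), (3,7), (4,7)

α = atan 0.4 = 21.80°;  2α = 43.60°
n_0 = (+0.2912, +0.9567)
n_1 = (-0.2183, +0.9759)
n_2 = (-0.6269, +0.7791)
n_3 = (-0.9497, +0.3132)
n_4 = (-0.8290, -0.5593)
n_5 = (-0.2316, -0.9728)
n_6 = (+0.3730, -0.9278)
n_7 = (+0.9942, -0.1079)
  (0,1): δ = 150.46°  ·
  (0,2): δ = 124.25°  ·
  (0,3): δ = 91.33°  ·
  (0,4): δ = 39.06°  ✓
  (0,5): δ = 3.54°  ✓
  (0,6): δ = 38.83°  ✓
  (0,7): δ = 100.73°  ·
  (1,2): δ = 153.79°  ·
  (1,3): δ = 120.87°  ·
  (1,4): δ = 68.60°  ·
  (1,5): δ = 26.00°  ✓
  (1,6): δ = 9.29°  ✓
  (1,7): δ = 71.20°  ·
  (2,3): δ = 147.08°  ·
  (2,4): δ = 94.82°  ·
  (2,5): δ = 52.22°  ·
  (2,6): δ = 16.92°  ✓
  (2,7): δ = 44.98°  ·
  (3,4): δ = 127.74°  ·
  (3,5): δ = 85.14°  ·
  (3,6): δ = 49.84°  ·
  (3,7): δ = 12.06°  ✓
  (4,5): δ = 137.40°  ·
  (4,6): δ = 102.11°  ·
  (4,7): δ = 40.20°  ✓
  (5,6): δ = 144.71°  ·
  (5,7): δ = 82.80°  ·
  (6,7): δ = 118.09°  ·
antipodal pairs: 8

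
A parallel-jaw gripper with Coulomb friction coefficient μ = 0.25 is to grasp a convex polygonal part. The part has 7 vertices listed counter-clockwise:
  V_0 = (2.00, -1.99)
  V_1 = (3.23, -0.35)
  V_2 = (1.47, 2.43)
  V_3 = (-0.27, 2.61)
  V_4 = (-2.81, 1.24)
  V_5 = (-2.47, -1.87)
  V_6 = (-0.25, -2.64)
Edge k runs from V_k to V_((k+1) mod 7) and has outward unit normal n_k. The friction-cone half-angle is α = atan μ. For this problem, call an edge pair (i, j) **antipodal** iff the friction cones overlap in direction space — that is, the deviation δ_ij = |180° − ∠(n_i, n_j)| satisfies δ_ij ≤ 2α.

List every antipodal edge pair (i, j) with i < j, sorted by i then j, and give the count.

α = atan 0.25 = 14.04°;  2α = 28.07°
n_0 = (+0.8000, -0.6000)
n_1 = (+0.8449, +0.5349)
n_2 = (+0.1029, +0.9947)
n_3 = (-0.4747, +0.8801)
n_4 = (-0.9941, -0.1087)
n_5 = (-0.3277, -0.9448)
n_6 = (+0.2775, -0.9607)
  (0,1): δ = 110.79°  ·
  (0,2): δ = 59.04°  ·
  (0,3): δ = 24.79°  ✓
  (0,4): δ = 43.11°  ·
  (0,5): δ = 107.74°  ·
  (0,6): δ = 142.98°  ·
  (1,2): δ = 128.24°  ·
  (1,3): δ = 94.00°  ·
  (1,4): δ = 26.10°  ✓
  (1,5): δ = 38.53°  ·
  (1,6): δ = 73.78°  ·
  (2,3): δ = 145.75°  ·
  (2,4): δ = 77.85°  ·
  (2,5): δ = 13.22°  ✓
  (2,6): δ = 22.02°  ✓
  (3,4): δ = 112.10°  ·
  (3,5): δ = 47.47°  ·
  (3,6): δ = 12.23°  ✓
  (4,5): δ = 115.37°  ·
  (4,6): δ = 80.13°  ·
  (5,6): δ = 144.76°  ·
antipodal pairs: 5

count = 5; pairs: (0,3), (1,4), (2,5), (2,6), (3,6)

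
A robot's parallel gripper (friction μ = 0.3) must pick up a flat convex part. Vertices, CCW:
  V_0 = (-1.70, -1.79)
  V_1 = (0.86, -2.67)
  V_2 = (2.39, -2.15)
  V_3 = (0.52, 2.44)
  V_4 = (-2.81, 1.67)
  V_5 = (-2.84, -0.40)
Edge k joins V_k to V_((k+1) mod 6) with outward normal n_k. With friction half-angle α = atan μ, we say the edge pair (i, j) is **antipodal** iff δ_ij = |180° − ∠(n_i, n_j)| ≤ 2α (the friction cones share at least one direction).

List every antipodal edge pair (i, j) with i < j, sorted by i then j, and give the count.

α = atan 0.3 = 16.70°;  2α = 33.40°
n_0 = (-0.3251, -0.9457)
n_1 = (+0.3218, -0.9468)
n_2 = (+0.9261, +0.3773)
n_3 = (-0.2253, +0.9743)
n_4 = (-0.9999, +0.0145)
n_5 = (-0.7732, -0.6341)
  (0,1): δ = 142.26°  ·
  (0,2): δ = 48.86°  ·
  (0,3): δ = 31.99°  ✓
  (0,4): δ = 108.14°  ·
  (0,5): δ = 148.33°  ·
  (1,2): δ = 86.60°  ·
  (1,3): δ = 5.75°  ✓
  (1,4): δ = 70.40°  ·
  (1,5): δ = 110.59°  ·
  (2,3): δ = 99.15°  ·
  (2,4): δ = 23.00°  ✓
  (2,5): δ = 17.19°  ✓
  (3,4): δ = 103.85°  ·
  (3,5): δ = 63.66°  ·
  (4,5): δ = 139.81°  ·
antipodal pairs: 4

count = 4; pairs: (0,3), (1,3), (2,4), (2,5)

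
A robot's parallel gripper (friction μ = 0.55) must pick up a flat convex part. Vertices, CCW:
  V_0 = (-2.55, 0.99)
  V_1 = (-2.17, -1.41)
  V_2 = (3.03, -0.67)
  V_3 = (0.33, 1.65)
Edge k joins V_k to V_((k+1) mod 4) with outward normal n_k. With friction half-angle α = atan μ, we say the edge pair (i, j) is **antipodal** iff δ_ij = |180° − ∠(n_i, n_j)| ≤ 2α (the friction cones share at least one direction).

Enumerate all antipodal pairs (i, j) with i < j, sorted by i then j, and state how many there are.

α = atan 0.55 = 28.81°;  2α = 57.62°
n_0 = (-0.9877, -0.1564)
n_1 = (+0.1409, -0.9900)
n_2 = (+0.6517, +0.7585)
n_3 = (-0.2234, +0.9747)
  (0,1): δ = 90.90°  ·
  (0,2): δ = 40.33°  ✓
  (0,3): δ = 93.91°  ·
  (1,2): δ = 48.77°  ✓
  (1,3): δ = 4.81°  ✓
  (2,3): δ = 126.42°  ·
antipodal pairs: 3

count = 3; pairs: (0,2), (1,2), (1,3)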